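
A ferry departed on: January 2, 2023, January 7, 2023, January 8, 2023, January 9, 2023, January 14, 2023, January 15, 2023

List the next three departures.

Gaps: 5, 1, 1, 5, 1 days — not constant, but cyclic with period 3.
The events fall on every Monday, Saturday and Sunday.
The following Monday is January 16, 2023.
Next Saturday: January 21, 2023.
The following Sunday is January 22, 2023.

January 16, 2023; January 21, 2023; January 22, 2023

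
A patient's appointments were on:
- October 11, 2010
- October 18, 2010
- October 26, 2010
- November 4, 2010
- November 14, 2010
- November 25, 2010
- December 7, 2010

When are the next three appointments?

Intervals are 7, 8, 9, 10, 11, 12 days — an arithmetic progression with common difference 1.
Next gap: 13 days. December 7, 2010 + 13 days = December 20, 2010.
Next gap: 14 days. December 20, 2010 + 14 days = January 3, 2011.
Next gap: 15 days. January 3, 2011 + 15 days = January 18, 2011.

December 20, 2010; January 3, 2011; January 18, 2011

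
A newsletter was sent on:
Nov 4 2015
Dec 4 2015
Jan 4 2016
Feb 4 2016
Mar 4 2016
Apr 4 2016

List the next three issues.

May 4 2016, Jun 4 2016, Jul 4 2016

Each date is the 4th; the gaps (30, 31, 31, 29, 31) track the month lengths.
The rule is the 4th of each month.
Next: May 2016 → May 4 2016.
Next: June 2016 → Jun 4 2016.
Next: July 2016 → Jul 4 2016.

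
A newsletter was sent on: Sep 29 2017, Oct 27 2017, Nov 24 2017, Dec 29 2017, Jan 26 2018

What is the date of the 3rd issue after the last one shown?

Apr 27 2018

These are Fridays with 28, 28, 35, 28-day gaps.
Each is the final Friday of its month — Sep 29 2017 is past the 28th, so '4th Friday' doesn't fit.
February 2018 ends with Friday Feb 23 2018.
Last Friday of March 2018: Mar 30 2018.
Last Friday of April 2018: Apr 27 2018.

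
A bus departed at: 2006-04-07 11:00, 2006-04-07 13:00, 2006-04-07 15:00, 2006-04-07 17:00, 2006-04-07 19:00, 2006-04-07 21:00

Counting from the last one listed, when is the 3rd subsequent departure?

The interval is a steady 2 hours (2, 2, 2, 2, 2).
2006-04-07 21:00 + 2 h = 2006-04-07 23:00.
2006-04-07 23:00 + 2 h = 2006-04-08 01:00.
2006-04-08 01:00 + 2 h = 2006-04-08 03:00.

2006-04-08 03:00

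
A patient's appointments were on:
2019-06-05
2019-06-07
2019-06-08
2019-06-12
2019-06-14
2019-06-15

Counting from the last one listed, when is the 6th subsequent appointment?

2019-06-29

Every event lands on a Wednesday or Friday or Saturday (gaps cycle 2, 1, 4, 2, 1).
So the schedule is: every Wednesday, Friday and Saturday.
Next Wednesday: 2019-06-19.
Next Friday: 2019-06-21.
The following Saturday is 2019-06-22.
Next Wednesday: 2019-06-26.
The following Friday is 2019-06-28.
Next Saturday: 2019-06-29.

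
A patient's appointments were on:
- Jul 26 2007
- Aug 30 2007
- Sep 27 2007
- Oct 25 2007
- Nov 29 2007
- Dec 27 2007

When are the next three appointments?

Jan 31 2008, Feb 28 2008, Mar 27 2008

These are Thursdays with 35, 28, 28, 35, 28-day gaps.
Each is the final Thursday of its month — Aug 30 2007 is past the 28th, so '4th Thursday' doesn't fit.
Last Thursday of January 2008: Jan 31 2008.
February 2008 ends with Thursday Feb 28 2008.
Last Thursday of March 2008: Mar 27 2008.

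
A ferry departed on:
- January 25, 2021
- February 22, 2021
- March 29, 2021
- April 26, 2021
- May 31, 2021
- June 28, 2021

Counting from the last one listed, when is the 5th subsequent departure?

All Mondays; the gaps (28, 35, 28, 35, 28) vary with month length.
This is the last Monday of each month.
July 2021 ends with Monday July 26, 2021.
August 2021 ends with Monday August 30, 2021.
Last Monday of September 2021: September 27, 2021.
October 2021 ends with Monday October 25, 2021.
Last Monday of November 2021: November 29, 2021.

November 29, 2021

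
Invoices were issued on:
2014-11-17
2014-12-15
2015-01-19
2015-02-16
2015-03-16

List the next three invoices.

Gaps: 28, 35, 28, 28 days — a mix of 28 and 35. Every date is a Monday.
Each is the 3rd Monday of its month.
3rd Monday of April 2015: 2015-04-20.
3rd Monday of May 2015: 2015-05-18.
3rd Monday of June 2015: 2015-06-15.

2015-04-20, 2015-05-18, 2015-06-15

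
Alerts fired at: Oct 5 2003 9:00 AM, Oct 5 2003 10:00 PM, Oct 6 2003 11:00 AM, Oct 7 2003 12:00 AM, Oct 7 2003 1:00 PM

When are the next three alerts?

Spacing: 13, 13, 13, 13 h — constant 13 h.
Oct 7 2003 1:00 PM + 13 h = Oct 8 2003 2:00 AM.
Oct 8 2003 2:00 AM + 13 h = Oct 8 2003 3:00 PM.
Oct 8 2003 3:00 PM + 13 h = Oct 9 2003 4:00 AM.

Oct 8 2003 2:00 AM, Oct 8 2003 3:00 PM, Oct 9 2003 4:00 AM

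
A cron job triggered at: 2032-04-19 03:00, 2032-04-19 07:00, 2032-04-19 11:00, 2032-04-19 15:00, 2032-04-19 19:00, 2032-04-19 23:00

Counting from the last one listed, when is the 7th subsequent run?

Gaps: 4, 4, 4, 4, 4 hours — each event is 4 hours after the previous one.
2032-04-19 23:00 + 4 h = 2032-04-20 03:00.
2032-04-20 03:00 + 4 h = 2032-04-20 07:00.
2032-04-20 07:00 + 4 h = 2032-04-20 11:00.
2032-04-20 11:00 + 4 h = 2032-04-20 15:00.
2032-04-20 15:00 + 4 h = 2032-04-20 19:00.
2032-04-20 19:00 + 4 h = 2032-04-20 23:00.
2032-04-20 23:00 + 4 h = 2032-04-21 03:00.

2032-04-21 03:00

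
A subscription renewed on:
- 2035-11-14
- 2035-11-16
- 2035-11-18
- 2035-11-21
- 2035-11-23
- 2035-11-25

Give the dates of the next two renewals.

Every event lands on a Wednesday or Friday or Sunday (gaps cycle 2, 2, 3, 2, 2).
So the schedule is: every Wednesday, Friday and Sunday.
The following Wednesday is 2035-11-28.
Next Friday: 2035-11-30.

2035-11-28, 2035-11-30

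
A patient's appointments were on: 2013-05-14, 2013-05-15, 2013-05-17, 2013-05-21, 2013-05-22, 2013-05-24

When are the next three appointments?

2013-05-28, 2013-05-29, 2013-05-31

Every event lands on a Tuesday or Wednesday or Friday (gaps cycle 1, 2, 4, 1, 2).
So the schedule is: every Tuesday, Wednesday and Friday.
Next Tuesday: 2013-05-28.
The following Wednesday is 2013-05-29.
Next Friday: 2013-05-31.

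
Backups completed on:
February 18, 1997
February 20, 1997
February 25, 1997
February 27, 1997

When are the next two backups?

Gaps: 2, 5, 2 days — not constant, but cyclic with period 2.
The events fall on every Tuesday and Thursday.
Next Tuesday: March 4, 1997.
The following Thursday is March 6, 1997.

March 4, 1997; March 6, 1997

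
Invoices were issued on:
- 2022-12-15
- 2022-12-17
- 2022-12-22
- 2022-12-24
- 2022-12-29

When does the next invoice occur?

2022-12-31

Gaps: 2, 5, 2, 5 days — not constant, but cyclic with period 2.
The events fall on every Thursday and Saturday.
The following Saturday is 2022-12-31.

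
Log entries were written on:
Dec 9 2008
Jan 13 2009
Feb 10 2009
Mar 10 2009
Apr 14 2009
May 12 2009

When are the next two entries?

Jun 9 2009, Jul 14 2009

All dates are Tuesdays, 35, 28, 28, 35, 28 days apart.
Specifically, the 2nd Tuesday of each month.
2nd Tuesday of June 2009: Jun 9 2009.
2nd Tuesday of July 2009: Jul 14 2009.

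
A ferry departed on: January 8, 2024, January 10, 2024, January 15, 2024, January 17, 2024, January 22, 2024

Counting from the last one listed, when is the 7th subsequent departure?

The gap pattern 2, 5, 2, 5 repeats every 2 events.
These are the Mondays and Wednesdays of each week.
Next Wednesday: January 24, 2024.
Next Monday: January 29, 2024.
The following Wednesday is January 31, 2024.
The following Monday is February 5, 2024.
The following Wednesday is February 7, 2024.
The following Monday is February 12, 2024.
Next Wednesday: February 14, 2024.

February 14, 2024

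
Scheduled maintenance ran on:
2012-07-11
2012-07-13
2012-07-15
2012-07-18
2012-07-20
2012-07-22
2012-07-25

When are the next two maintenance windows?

The gap pattern 2, 2, 3, 2, 2, 3 repeats every 3 events.
These are the Wednesdays, Fridays and Sundays of each week.
The following Friday is 2012-07-27.
The following Sunday is 2012-07-29.

2012-07-27, 2012-07-29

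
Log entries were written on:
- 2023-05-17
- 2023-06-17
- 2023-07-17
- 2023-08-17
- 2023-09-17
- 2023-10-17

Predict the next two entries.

2023-11-17, 2023-12-17

The day-of-month is always 17 (31, 30, 31, 31, 30 days between events).
So this recurs on the 17th of each month.
November 2023: 2023-11-17.
December 2023: 2023-12-17.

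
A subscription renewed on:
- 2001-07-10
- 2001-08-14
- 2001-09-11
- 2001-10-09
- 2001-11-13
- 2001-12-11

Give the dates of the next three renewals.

2002-01-08, 2002-02-12, 2002-03-12

These are Tuesdays at 28- or 35-day spacing (35, 28, 28, 35, 28).
The pattern: 2nd Tuesday of the month.
January 2002 — 2nd Tuesday is 2002-01-08.
February 2002 — 2nd Tuesday is 2002-02-12.
2nd Tuesday of March 2002: 2002-03-12.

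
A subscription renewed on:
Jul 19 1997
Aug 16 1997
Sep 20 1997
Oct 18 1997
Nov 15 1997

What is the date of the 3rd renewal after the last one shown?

These are Saturdays at 28- or 35-day spacing (28, 35, 28, 28).
The pattern: 3rd Saturday of the month.
3rd Saturday of December 1997: Dec 20 1997.
3rd Saturday of January 1998: Jan 17 1998.
3rd Saturday of February 1998: Feb 21 1998.

Feb 21 1998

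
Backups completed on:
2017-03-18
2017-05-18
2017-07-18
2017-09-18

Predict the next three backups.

2017-11-18, 2018-01-18, 2018-03-18

Gaps: 61, 61, 62 days — not constant. Every event is on the 18th of the month.
Pattern: the 18th of every 2 months.
November 2017: 2017-11-18.
Next: January 2018 → 2018-01-18.
March 2018: 2018-03-18.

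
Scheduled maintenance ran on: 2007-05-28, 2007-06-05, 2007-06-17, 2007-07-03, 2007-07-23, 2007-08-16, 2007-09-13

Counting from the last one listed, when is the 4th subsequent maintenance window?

2008-02-12

Intervals are 8, 12, 16, 20, 24, 28 days — an arithmetic progression with common difference 4.
Next gap: 32 days. 2007-09-13 + 32 days = 2007-10-15.
Next gap: 36 days. 2007-10-15 + 36 days = 2007-11-20.
Next gap: 40 days. 2007-11-20 + 40 days = 2007-12-30.
Next gap: 44 days. 2007-12-30 + 44 days = 2008-02-12.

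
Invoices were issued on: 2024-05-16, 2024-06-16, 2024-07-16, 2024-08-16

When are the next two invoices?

2024-09-16, 2024-10-16

Each date is the 16th; the gaps (31, 30, 31) track the month lengths.
The rule is the 16th of each month.
September 2024: 2024-09-16.
Next: October 2024 → 2024-10-16.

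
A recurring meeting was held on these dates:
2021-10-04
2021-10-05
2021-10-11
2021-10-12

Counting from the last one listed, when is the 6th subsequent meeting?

The gap pattern 1, 6, 1 repeats every 2 events.
These are the Mondays and Tuesdays of each week.
The following Monday is 2021-10-18.
The following Tuesday is 2021-10-19.
The following Monday is 2021-10-25.
The following Tuesday is 2021-10-26.
Next Monday: 2021-11-01.
The following Tuesday is 2021-11-02.

2021-11-02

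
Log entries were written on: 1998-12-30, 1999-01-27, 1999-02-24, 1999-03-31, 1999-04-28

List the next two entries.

These are Wednesdays with 28, 28, 35, 28-day gaps.
Each is the final Wednesday of its month — 1998-12-30 is past the 28th, so '4th Wednesday' doesn't fit.
May 1999 ends with Wednesday 1999-05-26.
June 1999 ends with Wednesday 1999-06-30.

1999-05-26, 1999-06-30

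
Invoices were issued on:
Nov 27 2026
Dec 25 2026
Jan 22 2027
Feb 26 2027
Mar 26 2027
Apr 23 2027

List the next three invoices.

These are Fridays at 28- or 35-day spacing (28, 28, 35, 28, 28).
The pattern: 4th Friday of the month.
4th Friday of May 2027: May 28 2027.
June 2027 — 4th Friday is Jun 25 2027.
July 2027 — 4th Friday is Jul 23 2027.

May 28 2027, Jun 25 2027, Jul 23 2027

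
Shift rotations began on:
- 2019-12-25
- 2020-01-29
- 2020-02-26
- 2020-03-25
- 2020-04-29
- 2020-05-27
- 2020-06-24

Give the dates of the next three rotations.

Every date is a Wednesday; gaps 35, 28, 28, 35, 28, 28 days.
Each is the last Wednesday of its month (at least one falls on the 29th or later, ruling out '4th Wednesday').
July 2020 ends with Wednesday 2020-07-29.
Last Wednesday of August 2020: 2020-08-26.
September 2020 ends with Wednesday 2020-09-30.

2020-07-29, 2020-08-26, 2020-09-30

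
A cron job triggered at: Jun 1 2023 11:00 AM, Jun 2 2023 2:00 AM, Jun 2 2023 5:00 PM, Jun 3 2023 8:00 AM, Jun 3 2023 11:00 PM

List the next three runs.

Jun 4 2023 2:00 PM, Jun 5 2023 5:00 AM, Jun 5 2023 8:00 PM

Gaps: 15, 15, 15, 15 hours — each event is 15 hours after the previous one.
Jun 3 2023 11:00 PM + 15 h = Jun 4 2023 2:00 PM.
Jun 4 2023 2:00 PM + 15 h = Jun 5 2023 5:00 AM.
Jun 5 2023 5:00 AM + 15 h = Jun 5 2023 8:00 PM.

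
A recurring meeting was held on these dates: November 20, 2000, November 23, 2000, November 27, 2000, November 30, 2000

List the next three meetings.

December 4, 2000; December 7, 2000; December 11, 2000

The gap pattern 3, 4, 3 repeats every 2 events.
These are the Mondays and Thursdays of each week.
The following Monday is December 4, 2000.
The following Thursday is December 7, 2000.
The following Monday is December 11, 2000.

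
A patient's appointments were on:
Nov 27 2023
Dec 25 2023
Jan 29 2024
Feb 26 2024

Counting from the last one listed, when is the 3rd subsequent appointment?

May 27 2024

All Mondays; the gaps (28, 35, 28) vary with month length.
This is the last Monday of each month.
March 2024 ends with Monday Mar 25 2024.
Last Monday of April 2024: Apr 29 2024.
May 2024 ends with Monday May 27 2024.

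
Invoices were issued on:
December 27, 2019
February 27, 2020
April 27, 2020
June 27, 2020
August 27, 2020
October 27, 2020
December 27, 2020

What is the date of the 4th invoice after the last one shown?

Each date is the 27th; the gaps (62, 60, 61, 61, 61, 61) track the month lengths.
The rule is the 27th of every 2 months.
February 2021: February 27, 2021.
April 2021: April 27, 2021.
Next: June 2021 → June 27, 2021.
August 2021: August 27, 2021.

August 27, 2021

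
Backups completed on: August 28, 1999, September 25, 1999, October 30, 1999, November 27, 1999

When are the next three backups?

December 25, 1999; January 29, 2000; February 26, 2000

All Saturdays; the gaps (28, 35, 28) vary with month length.
This is the last Saturday of each month.
Last Saturday of December 1999: December 25, 1999.
January 2000 ends with Saturday January 29, 2000.
February 2000 ends with Saturday February 26, 2000.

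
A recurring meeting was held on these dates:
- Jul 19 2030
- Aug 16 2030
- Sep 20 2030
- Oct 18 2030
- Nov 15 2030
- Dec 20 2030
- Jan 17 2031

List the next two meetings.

These are Fridays at 28- or 35-day spacing (28, 35, 28, 28, 35, 28).
The pattern: 3rd Friday of the month.
February 2031 — 3rd Friday is Feb 21 2031.
March 2031 — 3rd Friday is Mar 21 2031.

Feb 21 2031, Mar 21 2031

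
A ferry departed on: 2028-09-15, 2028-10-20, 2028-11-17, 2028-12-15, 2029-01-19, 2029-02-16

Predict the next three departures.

2029-03-16, 2029-04-20, 2029-05-18

Gaps: 35, 28, 28, 35, 28 days — a mix of 28 and 35. Every date is a Friday.
Each is the 3rd Friday of its month.
3rd Friday of March 2029: 2029-03-16.
3rd Friday of April 2029: 2029-04-20.
May 2029 — 3rd Friday is 2029-05-18.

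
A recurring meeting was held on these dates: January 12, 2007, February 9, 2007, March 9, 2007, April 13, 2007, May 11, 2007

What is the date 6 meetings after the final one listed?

All dates are Fridays, 28, 28, 35, 28 days apart.
Specifically, the 2nd Friday of each month.
June 2007 — 2nd Friday is June 8, 2007.
July 2007 — 2nd Friday is July 13, 2007.
August 2007 — 2nd Friday is August 10, 2007.
September 2007 — 2nd Friday is September 14, 2007.
October 2007 — 2nd Friday is October 12, 2007.
2nd Friday of November 2007: November 9, 2007.

November 9, 2007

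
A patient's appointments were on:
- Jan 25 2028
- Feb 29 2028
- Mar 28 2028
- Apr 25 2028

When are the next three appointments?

These are Tuesdays with 35, 28, 28-day gaps.
Each is the final Tuesday of its month — Feb 29 2028 is past the 28th, so '4th Tuesday' doesn't fit.
May 2028 ends with Tuesday May 30 2028.
June 2028 ends with Tuesday Jun 27 2028.
July 2028 ends with Tuesday Jul 25 2028.

May 30 2028, Jun 27 2028, Jul 25 2028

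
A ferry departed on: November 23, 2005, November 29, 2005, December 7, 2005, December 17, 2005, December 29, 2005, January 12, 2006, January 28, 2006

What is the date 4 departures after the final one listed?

April 22, 2006

Intervals are 6, 8, 10, 12, 14, 16 days — an arithmetic progression with common difference 2.
Next gap: 18 days. January 28, 2006 + 18 days = February 15, 2006.
Next gap: 20 days. February 15, 2006 + 20 days = March 7, 2006.
Next gap: 22 days. March 7, 2006 + 22 days = March 29, 2006.
Next gap: 24 days. March 29, 2006 + 24 days = April 22, 2006.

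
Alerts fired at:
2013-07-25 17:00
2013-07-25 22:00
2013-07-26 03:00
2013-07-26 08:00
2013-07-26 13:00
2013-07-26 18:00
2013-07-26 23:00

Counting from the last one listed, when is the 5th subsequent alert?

Spacing: 5, 5, 5, 5, 5, 5 h — constant 5 h.
2013-07-26 23:00 + 5 h = 2013-07-27 04:00.
2013-07-27 04:00 + 5 h = 2013-07-27 09:00.
2013-07-27 09:00 + 5 h = 2013-07-27 14:00.
2013-07-27 14:00 + 5 h = 2013-07-27 19:00.
2013-07-27 19:00 + 5 h = 2013-07-28 00:00.

2013-07-28 00:00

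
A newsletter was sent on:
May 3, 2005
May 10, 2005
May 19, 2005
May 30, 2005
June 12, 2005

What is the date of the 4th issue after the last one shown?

August 23, 2005

The spacing grows by 2 each time: 7, 9, 11, 13 days.
Next gap: 15 days. June 12, 2005 + 15 days = June 27, 2005.
Next gap: 17 days. June 27, 2005 + 17 days = July 14, 2005.
Next gap: 19 days. July 14, 2005 + 19 days = August 2, 2005.
Next gap: 21 days. August 2, 2005 + 21 days = August 23, 2005.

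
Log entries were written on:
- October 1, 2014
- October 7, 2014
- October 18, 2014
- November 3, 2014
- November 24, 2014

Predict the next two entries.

December 20, 2014; January 20, 2015

Gaps: 6, 11, 16, 21 days — each gap is 5 larger than the previous one.
Next gap: 26 days. November 24, 2014 + 26 days = December 20, 2014.
Next gap: 31 days. December 20, 2014 + 31 days = January 20, 2015.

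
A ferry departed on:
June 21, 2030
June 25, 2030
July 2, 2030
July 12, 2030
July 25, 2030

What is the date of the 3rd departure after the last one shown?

The spacing grows by 3 each time: 4, 7, 10, 13 days.
Next gap: 16 days. July 25, 2030 + 16 days = August 10, 2030.
Next gap: 19 days. August 10, 2030 + 19 days = August 29, 2030.
Next gap: 22 days. August 29, 2030 + 22 days = September 20, 2030.

September 20, 2030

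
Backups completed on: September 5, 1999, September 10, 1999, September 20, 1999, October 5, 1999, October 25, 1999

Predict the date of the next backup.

The spacing grows by 5 each time: 5, 10, 15, 20 days.
Next gap: 25 days. October 25, 1999 + 25 days = November 19, 1999.

November 19, 1999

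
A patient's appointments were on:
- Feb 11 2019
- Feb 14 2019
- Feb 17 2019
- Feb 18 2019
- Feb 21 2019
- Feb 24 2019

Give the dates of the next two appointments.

Every event lands on a Monday or Thursday or Sunday (gaps cycle 3, 3, 1, 3, 3).
So the schedule is: every Monday, Thursday and Sunday.
The following Monday is Feb 25 2019.
Next Thursday: Feb 28 2019.

Feb 25 2019, Feb 28 2019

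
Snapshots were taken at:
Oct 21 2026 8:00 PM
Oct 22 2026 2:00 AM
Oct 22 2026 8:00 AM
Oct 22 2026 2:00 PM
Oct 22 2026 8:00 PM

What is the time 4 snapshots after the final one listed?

Oct 23 2026 8:00 PM

The interval is a steady 6 hours (6, 6, 6, 6).
Oct 22 2026 8:00 PM + 6 h = Oct 23 2026 2:00 AM.
Oct 23 2026 2:00 AM + 6 h = Oct 23 2026 8:00 AM.
Oct 23 2026 8:00 AM + 6 h = Oct 23 2026 2:00 PM.
Oct 23 2026 2:00 PM + 6 h = Oct 23 2026 8:00 PM.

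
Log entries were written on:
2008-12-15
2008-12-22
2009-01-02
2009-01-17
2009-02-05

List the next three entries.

2009-02-28, 2009-03-27, 2009-04-27

The spacing grows by 4 each time: 7, 11, 15, 19 days.
Next gap: 23 days. 2009-02-05 + 23 days = 2009-02-28.
Next gap: 27 days. 2009-02-28 + 27 days = 2009-03-27.
Next gap: 31 days. 2009-03-27 + 31 days = 2009-04-27.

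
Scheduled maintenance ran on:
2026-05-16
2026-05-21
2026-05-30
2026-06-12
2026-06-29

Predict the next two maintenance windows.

The spacing grows by 4 each time: 5, 9, 13, 17 days.
Next gap: 21 days. 2026-06-29 + 21 days = 2026-07-20.
Next gap: 25 days. 2026-07-20 + 25 days = 2026-08-14.

2026-07-20, 2026-08-14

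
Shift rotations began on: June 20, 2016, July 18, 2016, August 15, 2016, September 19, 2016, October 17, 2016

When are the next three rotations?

November 21, 2016; December 19, 2016; January 16, 2017

Gaps: 28, 28, 35, 28 days — a mix of 28 and 35. Every date is a Monday.
Each is the 3rd Monday of its month.
November 2016 — 3rd Monday is November 21, 2016.
December 2016 — 3rd Monday is December 19, 2016.
3rd Monday of January 2017: January 16, 2017.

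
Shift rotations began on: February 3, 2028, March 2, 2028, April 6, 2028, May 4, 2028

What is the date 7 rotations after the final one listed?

December 7, 2028

Gaps: 28, 35, 28 days — a mix of 28 and 35. Every date is a Thursday.
Each is the 1st Thursday of its month.
June 2028 — 1st Thursday is June 1, 2028.
July 2028 — 1st Thursday is July 6, 2028.
August 2028 — 1st Thursday is August 3, 2028.
September 2028 — 1st Thursday is September 7, 2028.
1st Thursday of October 2028: October 5, 2028.
1st Thursday of November 2028: November 2, 2028.
1st Thursday of December 2028: December 7, 2028.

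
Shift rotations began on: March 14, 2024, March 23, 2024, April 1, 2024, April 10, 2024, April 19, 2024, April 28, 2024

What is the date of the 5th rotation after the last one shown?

June 12, 2024

The spacing is 9, 9, 9, 9, 9 days — always 9 days.
April 28, 2024 + 9 days = May 7, 2024.
May 7, 2024 + 9 days = May 16, 2024.
May 16, 2024 + 9 days = May 25, 2024.
May 25, 2024 + 9 days = June 3, 2024.
June 3, 2024 + 9 days = June 12, 2024.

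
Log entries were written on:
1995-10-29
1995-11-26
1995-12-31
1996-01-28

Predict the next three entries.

1996-02-25, 1996-03-31, 1996-04-28

All Sundays; the gaps (28, 35, 28) vary with month length.
This is the last Sunday of each month.
Last Sunday of February 1996: 1996-02-25.
Last Sunday of March 1996: 1996-03-31.
April 1996 ends with Sunday 1996-04-28.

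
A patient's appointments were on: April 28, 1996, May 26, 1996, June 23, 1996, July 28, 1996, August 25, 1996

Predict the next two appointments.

September 22, 1996; October 27, 1996

These are Sundays at 28- or 35-day spacing (28, 28, 35, 28).
The pattern: 4th Sunday of the month.
4th Sunday of September 1996: September 22, 1996.
4th Sunday of October 1996: October 27, 1996.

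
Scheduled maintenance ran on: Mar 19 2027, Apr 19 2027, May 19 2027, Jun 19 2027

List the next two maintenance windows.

Jul 19 2027, Aug 19 2027

The day-of-month is always 19 (31, 30, 31 days between events).
So this recurs on the 19th of each month.
July 2027: Jul 19 2027.
Next: August 2027 → Aug 19 2027.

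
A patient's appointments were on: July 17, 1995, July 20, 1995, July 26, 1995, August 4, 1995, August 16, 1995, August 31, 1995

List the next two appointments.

The spacing grows by 3 each time: 3, 6, 9, 12, 15 days.
Next gap: 18 days. August 31, 1995 + 18 days = September 18, 1995.
Next gap: 21 days. September 18, 1995 + 21 days = October 9, 1995.

September 18, 1995; October 9, 1995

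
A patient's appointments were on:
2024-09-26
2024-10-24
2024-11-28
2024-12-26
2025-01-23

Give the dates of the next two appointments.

These are Thursdays at 28- or 35-day spacing (28, 35, 28, 28).
The pattern: 4th Thursday of the month.
4th Thursday of February 2025: 2025-02-27.
March 2025 — 4th Thursday is 2025-03-27.

2025-02-27, 2025-03-27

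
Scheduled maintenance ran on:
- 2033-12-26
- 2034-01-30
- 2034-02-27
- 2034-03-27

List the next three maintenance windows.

2034-04-24, 2034-05-29, 2034-06-26

All Mondays; the gaps (35, 28, 28) vary with month length.
This is the last Monday of each month.
Last Monday of April 2034: 2034-04-24.
May 2034 ends with Monday 2034-05-29.
June 2034 ends with Monday 2034-06-26.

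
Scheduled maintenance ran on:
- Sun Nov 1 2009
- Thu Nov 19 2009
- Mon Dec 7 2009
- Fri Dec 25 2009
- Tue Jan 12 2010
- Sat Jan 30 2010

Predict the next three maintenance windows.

Every event comes 18 days after the last (18, 18, 18, 18, 18).
Sat Jan 30 2010 + 18 days = Wed Feb 17 2010.
Wed Feb 17 2010 + 18 days = Sun Mar 7 2010.
Sun Mar 7 2010 + 18 days = Thu Mar 25 2010.

Wed Feb 17 2010, Sun Mar 7 2010, Thu Mar 25 2010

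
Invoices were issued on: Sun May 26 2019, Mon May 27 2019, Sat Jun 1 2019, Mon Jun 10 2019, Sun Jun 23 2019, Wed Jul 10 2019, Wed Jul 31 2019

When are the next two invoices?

Sun Aug 25 2019, Mon Sep 23 2019

Intervals are 1, 5, 9, 13, 17, 21 days — an arithmetic progression with common difference 4.
Next gap: 25 days. Wed Jul 31 2019 + 25 days = Sun Aug 25 2019.
Next gap: 29 days. Sun Aug 25 2019 + 29 days = Mon Sep 23 2019.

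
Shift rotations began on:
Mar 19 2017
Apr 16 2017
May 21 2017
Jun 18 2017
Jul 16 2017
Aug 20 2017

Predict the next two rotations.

Sep 17 2017, Oct 15 2017

These are Sundays at 28- or 35-day spacing (28, 35, 28, 28, 35).
The pattern: 3rd Sunday of the month.
3rd Sunday of September 2017: Sep 17 2017.
October 2017 — 3rd Sunday is Oct 15 2017.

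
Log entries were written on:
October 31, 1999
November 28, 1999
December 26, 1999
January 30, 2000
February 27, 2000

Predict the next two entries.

All Sundays; the gaps (28, 28, 35, 28) vary with month length.
This is the last Sunday of each month.
Last Sunday of March 2000: March 26, 2000.
Last Sunday of April 2000: April 30, 2000.

March 26, 2000; April 30, 2000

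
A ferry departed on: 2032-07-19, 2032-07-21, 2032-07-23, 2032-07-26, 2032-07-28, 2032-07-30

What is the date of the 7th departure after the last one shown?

2032-08-16

Every event lands on a Monday or Wednesday or Friday (gaps cycle 2, 2, 3, 2, 2).
So the schedule is: every Monday, Wednesday and Friday.
Next Monday: 2032-08-02.
Next Wednesday: 2032-08-04.
Next Friday: 2032-08-06.
The following Monday is 2032-08-09.
The following Wednesday is 2032-08-11.
The following Friday is 2032-08-13.
Next Monday: 2032-08-16.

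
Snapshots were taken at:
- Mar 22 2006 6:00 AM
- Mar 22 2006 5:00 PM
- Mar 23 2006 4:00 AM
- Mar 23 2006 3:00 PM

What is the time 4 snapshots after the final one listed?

The interval is a steady 11 hours (11, 11, 11).
Mar 23 2006 3:00 PM + 11 h = Mar 24 2006 2:00 AM.
Mar 24 2006 2:00 AM + 11 h = Mar 24 2006 1:00 PM.
Mar 24 2006 1:00 PM + 11 h = Mar 25 2006 12:00 AM.
Mar 25 2006 12:00 AM + 11 h = Mar 25 2006 11:00 AM.

Mar 25 2006 11:00 AM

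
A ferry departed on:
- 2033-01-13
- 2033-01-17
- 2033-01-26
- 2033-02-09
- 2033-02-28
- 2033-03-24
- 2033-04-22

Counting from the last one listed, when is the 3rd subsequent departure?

2033-08-17

The spacing grows by 5 each time: 4, 9, 14, 19, 24, 29 days.
Next gap: 34 days. 2033-04-22 + 34 days = 2033-05-26.
Next gap: 39 days. 2033-05-26 + 39 days = 2033-07-04.
Next gap: 44 days. 2033-07-04 + 44 days = 2033-08-17.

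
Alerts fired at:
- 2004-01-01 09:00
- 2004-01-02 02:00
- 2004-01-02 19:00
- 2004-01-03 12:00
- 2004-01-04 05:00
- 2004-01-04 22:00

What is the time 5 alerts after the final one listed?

2004-01-08 11:00

Spacing: 17, 17, 17, 17, 17 h — constant 17 h.
2004-01-04 22:00 + 17 h = 2004-01-05 15:00.
2004-01-05 15:00 + 17 h = 2004-01-06 08:00.
2004-01-06 08:00 + 17 h = 2004-01-07 01:00.
2004-01-07 01:00 + 17 h = 2004-01-07 18:00.
2004-01-07 18:00 + 17 h = 2004-01-08 11:00.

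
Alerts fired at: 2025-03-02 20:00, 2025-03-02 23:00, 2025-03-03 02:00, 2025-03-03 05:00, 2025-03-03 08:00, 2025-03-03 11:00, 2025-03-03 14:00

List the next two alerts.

The interval is a steady 3 hours (3, 3, 3, 3, 3, 3).
2025-03-03 14:00 + 3 h = 2025-03-03 17:00.
2025-03-03 17:00 + 3 h = 2025-03-03 20:00.

2025-03-03 17:00, 2025-03-03 20:00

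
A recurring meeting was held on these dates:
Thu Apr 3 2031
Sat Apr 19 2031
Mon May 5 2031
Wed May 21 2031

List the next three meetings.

Fri Jun 6 2031, Sun Jun 22 2031, Tue Jul 8 2031

Every event comes 16 days after the last (16, 16, 16).
Wed May 21 2031 + 16 days = Fri Jun 6 2031.
Fri Jun 6 2031 + 16 days = Sun Jun 22 2031.
Sun Jun 22 2031 + 16 days = Tue Jul 8 2031.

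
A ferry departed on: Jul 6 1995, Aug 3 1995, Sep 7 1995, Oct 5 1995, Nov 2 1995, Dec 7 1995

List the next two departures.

These are Thursdays at 28- or 35-day spacing (28, 35, 28, 28, 35).
The pattern: 1st Thursday of the month.
1st Thursday of January 1996: Jan 4 1996.
1st Thursday of February 1996: Feb 1 1996.

Jan 4 1996, Feb 1 1996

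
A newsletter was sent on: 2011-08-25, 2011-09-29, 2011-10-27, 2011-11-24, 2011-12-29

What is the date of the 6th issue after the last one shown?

2012-06-28

All Thursdays; the gaps (35, 28, 28, 35) vary with month length.
This is the last Thursday of each month.
January 2012 ends with Thursday 2012-01-26.
Last Thursday of February 2012: 2012-02-23.
Last Thursday of March 2012: 2012-03-29.
Last Thursday of April 2012: 2012-04-26.
May 2012 ends with Thursday 2012-05-31.
Last Thursday of June 2012: 2012-06-28.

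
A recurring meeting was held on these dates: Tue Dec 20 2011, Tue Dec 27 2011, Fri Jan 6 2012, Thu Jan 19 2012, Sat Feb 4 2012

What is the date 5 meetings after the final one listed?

The spacing grows by 3 each time: 7, 10, 13, 16 days.
Next gap: 19 days. Sat Feb 4 2012 + 19 days = Thu Feb 23 2012.
Next gap: 22 days. Thu Feb 23 2012 + 22 days = Fri Mar 16 2012.
Next gap: 25 days. Fri Mar 16 2012 + 25 days = Tue Apr 10 2012.
Next gap: 28 days. Tue Apr 10 2012 + 28 days = Tue May 8 2012.
Next gap: 31 days. Tue May 8 2012 + 31 days = Fri Jun 8 2012.

Fri Jun 8 2012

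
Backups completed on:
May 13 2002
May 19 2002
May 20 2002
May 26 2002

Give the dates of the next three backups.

May 27 2002, Jun 2 2002, Jun 3 2002

Gaps: 6, 1, 6 days — not constant, but cyclic with period 2.
The events fall on every Monday and Sunday.
Next Monday: May 27 2002.
The following Sunday is Jun 2 2002.
The following Monday is Jun 3 2002.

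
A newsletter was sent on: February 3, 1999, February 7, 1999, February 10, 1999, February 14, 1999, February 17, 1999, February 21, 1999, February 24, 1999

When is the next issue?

February 28, 1999

The gap pattern 4, 3, 4, 3, 4, 3 repeats every 2 events.
These are the Wednesdays and Sundays of each week.
Next Sunday: February 28, 1999.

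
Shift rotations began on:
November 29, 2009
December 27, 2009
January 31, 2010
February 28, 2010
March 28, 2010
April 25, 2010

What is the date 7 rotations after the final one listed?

All Sundays; the gaps (28, 35, 28, 28, 28) vary with month length.
This is the last Sunday of each month.
May 2010 ends with Sunday May 30, 2010.
Last Sunday of June 2010: June 27, 2010.
Last Sunday of July 2010: July 25, 2010.
August 2010 ends with Sunday August 29, 2010.
September 2010 ends with Sunday September 26, 2010.
Last Sunday of October 2010: October 31, 2010.
November 2010 ends with Sunday November 28, 2010.

November 28, 2010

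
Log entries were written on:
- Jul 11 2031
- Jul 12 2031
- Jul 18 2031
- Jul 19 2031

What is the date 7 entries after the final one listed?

Every event lands on a Friday or Saturday (gaps cycle 1, 6, 1).
So the schedule is: every Friday and Saturday.
Next Friday: Jul 25 2031.
Next Saturday: Jul 26 2031.
Next Friday: Aug 1 2031.
The following Saturday is Aug 2 2031.
The following Friday is Aug 8 2031.
The following Saturday is Aug 9 2031.
The following Friday is Aug 15 2031.

Aug 15 2031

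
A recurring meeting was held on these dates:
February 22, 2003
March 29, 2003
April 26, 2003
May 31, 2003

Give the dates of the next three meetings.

June 28, 2003; July 26, 2003; August 30, 2003

Every date is a Saturday; gaps 35, 28, 35 days.
Each is the last Saturday of its month (at least one falls on the 29th or later, ruling out '4th Saturday').
June 2003 ends with Saturday June 28, 2003.
July 2003 ends with Saturday July 26, 2003.
Last Saturday of August 2003: August 30, 2003.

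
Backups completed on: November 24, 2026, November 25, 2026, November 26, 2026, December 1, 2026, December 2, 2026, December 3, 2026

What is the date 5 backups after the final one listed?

December 16, 2026

Gaps: 1, 1, 5, 1, 1 days — not constant, but cyclic with period 3.
The events fall on every Tuesday, Wednesday and Thursday.
Next Tuesday: December 8, 2026.
Next Wednesday: December 9, 2026.
The following Thursday is December 10, 2026.
The following Tuesday is December 15, 2026.
The following Wednesday is December 16, 2026.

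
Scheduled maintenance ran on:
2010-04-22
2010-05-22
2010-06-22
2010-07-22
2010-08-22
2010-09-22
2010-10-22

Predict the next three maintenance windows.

2010-11-22, 2010-12-22, 2011-01-22

Gaps: 30, 31, 30, 31, 31, 30 days — not constant. Every event is on the 22nd of the month.
Pattern: the 22nd of each month.
Next: November 2010 → 2010-11-22.
Next: December 2010 → 2010-12-22.
Next: January 2011 → 2011-01-22.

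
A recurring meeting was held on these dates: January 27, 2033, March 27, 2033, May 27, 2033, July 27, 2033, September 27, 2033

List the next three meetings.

Gaps: 59, 61, 61, 62 days — not constant. Every event is on the 27th of the month.
Pattern: the 27th of every 2 months.
November 2033: November 27, 2033.
January 2034: January 27, 2034.
March 2034: March 27, 2034.

November 27, 2033; January 27, 2034; March 27, 2034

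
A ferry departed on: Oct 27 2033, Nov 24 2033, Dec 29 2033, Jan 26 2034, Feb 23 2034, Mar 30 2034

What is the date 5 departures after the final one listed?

These are Thursdays with 28, 35, 28, 28, 35-day gaps.
Each is the final Thursday of its month — Dec 29 2033 is past the 28th, so '4th Thursday' doesn't fit.
Last Thursday of April 2034: Apr 27 2034.
Last Thursday of May 2034: May 25 2034.
Last Thursday of June 2034: Jun 29 2034.
July 2034 ends with Thursday Jul 27 2034.
August 2034 ends with Thursday Aug 31 2034.

Aug 31 2034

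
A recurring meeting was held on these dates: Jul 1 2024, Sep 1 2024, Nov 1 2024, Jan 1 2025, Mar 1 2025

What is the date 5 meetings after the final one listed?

Each date is the 1st; the gaps (62, 61, 61, 59) track the month lengths.
The rule is the 1st of every 2 months.
May 2025: May 1 2025.
Next: July 2025 → Jul 1 2025.
Next: September 2025 → Sep 1 2025.
November 2025: Nov 1 2025.
January 2026: Jan 1 2026.

Jan 1 2026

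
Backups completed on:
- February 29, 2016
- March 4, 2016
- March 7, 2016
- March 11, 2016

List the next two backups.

March 14, 2016; March 18, 2016

The gap pattern 4, 3, 4 repeats every 2 events.
These are the Mondays and Fridays of each week.
Next Monday: March 14, 2016.
The following Friday is March 18, 2016.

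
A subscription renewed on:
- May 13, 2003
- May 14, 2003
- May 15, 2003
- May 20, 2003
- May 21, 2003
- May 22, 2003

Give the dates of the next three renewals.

May 27, 2003; May 28, 2003; May 29, 2003

Every event lands on a Tuesday or Wednesday or Thursday (gaps cycle 1, 1, 5, 1, 1).
So the schedule is: every Tuesday, Wednesday and Thursday.
Next Tuesday: May 27, 2003.
Next Wednesday: May 28, 2003.
The following Thursday is May 29, 2003.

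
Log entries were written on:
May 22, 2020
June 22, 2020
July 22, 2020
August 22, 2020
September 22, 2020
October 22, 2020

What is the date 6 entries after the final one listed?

April 22, 2021

Gaps: 31, 30, 31, 31, 30 days — not constant. Every event is on the 22nd of the month.
Pattern: the 22nd of each month.
November 2020: November 22, 2020.
December 2020: December 22, 2020.
Next: January 2021 → January 22, 2021.
February 2021: February 22, 2021.
Next: March 2021 → March 22, 2021.
Next: April 2021 → April 22, 2021.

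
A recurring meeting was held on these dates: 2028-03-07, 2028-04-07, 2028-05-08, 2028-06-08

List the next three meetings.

2028-07-09, 2028-08-09, 2028-09-09

Gaps between consecutive events: 31, 31, 31 days — a constant 31-day interval.
2028-06-08 + 31 days = 2028-07-09.
2028-07-09 + 31 days = 2028-08-09.
2028-08-09 + 31 days = 2028-09-09.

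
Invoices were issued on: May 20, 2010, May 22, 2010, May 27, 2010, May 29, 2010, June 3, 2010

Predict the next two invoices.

June 5, 2010; June 10, 2010

Gaps: 2, 5, 2, 5 days — not constant, but cyclic with period 2.
The events fall on every Thursday and Saturday.
The following Saturday is June 5, 2010.
The following Thursday is June 10, 2010.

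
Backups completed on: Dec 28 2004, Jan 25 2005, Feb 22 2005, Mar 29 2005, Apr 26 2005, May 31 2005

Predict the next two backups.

Every date is a Tuesday; gaps 28, 28, 35, 28, 35 days.
Each is the last Tuesday of its month (at least one falls on the 29th or later, ruling out '4th Tuesday').
Last Tuesday of June 2005: Jun 28 2005.
Last Tuesday of July 2005: Jul 26 2005.

Jun 28 2005, Jul 26 2005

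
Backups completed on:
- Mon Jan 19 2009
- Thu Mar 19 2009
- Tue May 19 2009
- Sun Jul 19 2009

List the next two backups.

Each date is the 19th; the gaps (59, 61, 61) track the month lengths.
The rule is the 19th of every 2 months.
Next: September 2009 → Sat Sep 19 2009.
November 2009: Thu Nov 19 2009.

Sat Sep 19 2009, Thu Nov 19 2009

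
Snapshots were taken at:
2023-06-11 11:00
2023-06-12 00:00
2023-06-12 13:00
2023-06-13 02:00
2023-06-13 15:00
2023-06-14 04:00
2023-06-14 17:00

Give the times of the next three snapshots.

The interval is a steady 13 hours (13, 13, 13, 13, 13, 13).
2023-06-14 17:00 + 13 h = 2023-06-15 06:00.
2023-06-15 06:00 + 13 h = 2023-06-15 19:00.
2023-06-15 19:00 + 13 h = 2023-06-16 08:00.

2023-06-15 06:00, 2023-06-15 19:00, 2023-06-16 08:00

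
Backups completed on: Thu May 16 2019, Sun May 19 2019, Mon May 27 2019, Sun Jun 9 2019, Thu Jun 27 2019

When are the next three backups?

Sat Jul 20 2019, Sat Aug 17 2019, Thu Sep 19 2019

Intervals are 3, 8, 13, 18 days — an arithmetic progression with common difference 5.
Next gap: 23 days. Thu Jun 27 2019 + 23 days = Sat Jul 20 2019.
Next gap: 28 days. Sat Jul 20 2019 + 28 days = Sat Aug 17 2019.
Next gap: 33 days. Sat Aug 17 2019 + 33 days = Thu Sep 19 2019.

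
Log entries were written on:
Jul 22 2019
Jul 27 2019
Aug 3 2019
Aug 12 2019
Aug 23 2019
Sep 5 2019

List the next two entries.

Sep 20 2019, Oct 7 2019

Gaps: 5, 7, 9, 11, 13 days — each gap is 2 larger than the previous one.
Next gap: 15 days. Sep 5 2019 + 15 days = Sep 20 2019.
Next gap: 17 days. Sep 20 2019 + 17 days = Oct 7 2019.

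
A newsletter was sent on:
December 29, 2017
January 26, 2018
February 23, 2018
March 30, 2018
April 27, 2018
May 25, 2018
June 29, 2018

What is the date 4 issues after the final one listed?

All Fridays; the gaps (28, 28, 35, 28, 28, 35) vary with month length.
This is the last Friday of each month.
Last Friday of July 2018: July 27, 2018.
Last Friday of August 2018: August 31, 2018.
Last Friday of September 2018: September 28, 2018.
October 2018 ends with Friday October 26, 2018.

October 26, 2018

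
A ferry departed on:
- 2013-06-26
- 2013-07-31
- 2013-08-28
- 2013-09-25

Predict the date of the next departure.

2013-10-30

These are Wednesdays with 35, 28, 28-day gaps.
Each is the final Wednesday of its month — 2013-07-31 is past the 28th, so '4th Wednesday' doesn't fit.
October 2013 ends with Wednesday 2013-10-30.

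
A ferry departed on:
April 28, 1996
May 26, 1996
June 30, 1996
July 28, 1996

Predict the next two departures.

These are Sundays with 28, 35, 28-day gaps.
Each is the final Sunday of its month — June 30, 1996 is past the 28th, so '4th Sunday' doesn't fit.
Last Sunday of August 1996: August 25, 1996.
September 1996 ends with Sunday September 29, 1996.

August 25, 1996; September 29, 1996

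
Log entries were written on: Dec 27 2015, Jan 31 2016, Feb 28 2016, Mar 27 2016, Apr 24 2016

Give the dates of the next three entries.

All Sundays; the gaps (35, 28, 28, 28) vary with month length.
This is the last Sunday of each month.
May 2016 ends with Sunday May 29 2016.
Last Sunday of June 2016: Jun 26 2016.
Last Sunday of July 2016: Jul 31 2016.

May 29 2016, Jun 26 2016, Jul 31 2016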